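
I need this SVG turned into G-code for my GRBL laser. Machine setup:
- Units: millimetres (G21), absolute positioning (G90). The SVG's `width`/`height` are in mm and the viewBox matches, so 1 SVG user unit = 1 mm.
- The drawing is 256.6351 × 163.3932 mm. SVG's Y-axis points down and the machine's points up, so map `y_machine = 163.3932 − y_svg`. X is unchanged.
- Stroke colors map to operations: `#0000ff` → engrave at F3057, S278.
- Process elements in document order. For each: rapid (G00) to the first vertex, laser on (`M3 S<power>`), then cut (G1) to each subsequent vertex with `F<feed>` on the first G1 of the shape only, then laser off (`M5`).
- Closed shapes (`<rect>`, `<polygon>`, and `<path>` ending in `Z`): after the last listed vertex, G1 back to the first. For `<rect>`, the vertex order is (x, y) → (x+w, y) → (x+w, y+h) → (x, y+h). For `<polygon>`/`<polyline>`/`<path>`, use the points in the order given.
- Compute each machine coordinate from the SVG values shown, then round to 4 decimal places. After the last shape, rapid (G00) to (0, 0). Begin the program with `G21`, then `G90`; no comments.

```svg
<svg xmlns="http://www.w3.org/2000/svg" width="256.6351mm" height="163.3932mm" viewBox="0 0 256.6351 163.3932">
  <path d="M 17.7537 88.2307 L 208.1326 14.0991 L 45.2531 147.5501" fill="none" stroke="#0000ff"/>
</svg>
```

viewBox `0 0 256.6351 163.3932` with mm width/height → 1 unit = 1 mm. Flip: y_m = 163.3932 − y_svg.

**Shape 1** — `<path>` open polyline, stroke `#0000ff` → engrave (S278, F3057). Machine vertices: (17.7537,75.1625) → (208.1326,149.2941) → (45.2531,15.8431). Open path.

G21
G90
G00 X17.7537 Y75.1625
M3 S278
G1 X208.1326 Y149.2941 F3057
G1 X45.2531 Y15.8431
M5
G00 X0.0000 Y0.0000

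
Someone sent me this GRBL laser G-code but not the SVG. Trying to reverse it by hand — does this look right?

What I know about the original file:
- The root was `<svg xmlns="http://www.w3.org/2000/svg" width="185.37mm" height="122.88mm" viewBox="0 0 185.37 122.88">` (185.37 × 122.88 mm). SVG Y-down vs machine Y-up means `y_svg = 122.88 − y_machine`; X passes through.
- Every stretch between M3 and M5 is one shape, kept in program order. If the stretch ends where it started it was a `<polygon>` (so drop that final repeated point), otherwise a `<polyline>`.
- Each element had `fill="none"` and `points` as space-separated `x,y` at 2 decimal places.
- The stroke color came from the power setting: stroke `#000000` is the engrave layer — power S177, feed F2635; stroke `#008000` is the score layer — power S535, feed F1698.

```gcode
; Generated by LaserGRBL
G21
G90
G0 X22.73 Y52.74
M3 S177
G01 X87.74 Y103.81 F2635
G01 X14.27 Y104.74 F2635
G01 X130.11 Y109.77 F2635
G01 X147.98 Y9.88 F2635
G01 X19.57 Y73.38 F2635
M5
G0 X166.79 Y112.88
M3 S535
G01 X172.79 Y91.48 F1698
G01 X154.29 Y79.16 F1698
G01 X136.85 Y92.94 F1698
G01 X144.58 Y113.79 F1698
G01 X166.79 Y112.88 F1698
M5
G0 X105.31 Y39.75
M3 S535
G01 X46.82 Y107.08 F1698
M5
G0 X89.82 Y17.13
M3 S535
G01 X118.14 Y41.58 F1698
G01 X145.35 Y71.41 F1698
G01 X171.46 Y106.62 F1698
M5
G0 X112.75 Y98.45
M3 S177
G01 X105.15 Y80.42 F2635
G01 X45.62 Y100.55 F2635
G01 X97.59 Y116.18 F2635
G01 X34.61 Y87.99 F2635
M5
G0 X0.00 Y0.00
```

Each laser-on run becomes one SVG element. Flip Y back into SVG space with y_svg = 122.88 − y_machine.

Run 1: power S177 maps to stroke `#000000` (engrave). The run is open, so emit a `<polyline>` with points (Y-flipped): 22.73,70.14 87.74,19.07 14.27,18.14 130.11,13.11 147.98,113.00 19.57,49.50.

Run 2: S535 ⇒ score layer `#008000`. The run returns to its start, so emit a `<polygon>` with points (Y-flipped): 166.79,10.00 172.79,31.40 154.29,43.72 136.85,29.94 144.58,9.09.

Run 3: the run's S535 means `#008000` (score). The run is open, so emit a `<polyline>` with points (Y-flipped): 105.31,83.13 46.82,15.80.

Run 4: the run's S535 means `#008000` (score). The run is open, so emit a `<polyline>` with points (Y-flipped): 89.82,105.75 118.14,81.30 145.35,51.47 171.46,16.26.

Run 5: the run's S177 means `#000000` (engrave). The run is open, so emit a `<polyline>` with points (Y-flipped): 112.75,24.43 105.15,42.46 45.62,22.33 97.59,6.70 34.61,34.89.

<svg xmlns="http://www.w3.org/2000/svg" width="185.37mm" height="122.88mm" viewBox="0 0 185.37 122.88">
  <polyline points="22.73,70.14 87.74,19.07 14.27,18.14 130.11,13.11 147.98,113.00 19.57,49.50" fill="none" stroke="#000000"/>
  <polygon points="166.79,10.00 172.79,31.40 154.29,43.72 136.85,29.94 144.58,9.09" fill="none" stroke="#008000"/>
  <polyline points="105.31,83.13 46.82,15.80" fill="none" stroke="#008000"/>
  <polyline points="89.82,105.75 118.14,81.30 145.35,51.47 171.46,16.26" fill="none" stroke="#008000"/>
  <polyline points="112.75,24.43 105.15,42.46 45.62,22.33 97.59,6.70 34.61,34.89" fill="none" stroke="#000000"/>
</svg>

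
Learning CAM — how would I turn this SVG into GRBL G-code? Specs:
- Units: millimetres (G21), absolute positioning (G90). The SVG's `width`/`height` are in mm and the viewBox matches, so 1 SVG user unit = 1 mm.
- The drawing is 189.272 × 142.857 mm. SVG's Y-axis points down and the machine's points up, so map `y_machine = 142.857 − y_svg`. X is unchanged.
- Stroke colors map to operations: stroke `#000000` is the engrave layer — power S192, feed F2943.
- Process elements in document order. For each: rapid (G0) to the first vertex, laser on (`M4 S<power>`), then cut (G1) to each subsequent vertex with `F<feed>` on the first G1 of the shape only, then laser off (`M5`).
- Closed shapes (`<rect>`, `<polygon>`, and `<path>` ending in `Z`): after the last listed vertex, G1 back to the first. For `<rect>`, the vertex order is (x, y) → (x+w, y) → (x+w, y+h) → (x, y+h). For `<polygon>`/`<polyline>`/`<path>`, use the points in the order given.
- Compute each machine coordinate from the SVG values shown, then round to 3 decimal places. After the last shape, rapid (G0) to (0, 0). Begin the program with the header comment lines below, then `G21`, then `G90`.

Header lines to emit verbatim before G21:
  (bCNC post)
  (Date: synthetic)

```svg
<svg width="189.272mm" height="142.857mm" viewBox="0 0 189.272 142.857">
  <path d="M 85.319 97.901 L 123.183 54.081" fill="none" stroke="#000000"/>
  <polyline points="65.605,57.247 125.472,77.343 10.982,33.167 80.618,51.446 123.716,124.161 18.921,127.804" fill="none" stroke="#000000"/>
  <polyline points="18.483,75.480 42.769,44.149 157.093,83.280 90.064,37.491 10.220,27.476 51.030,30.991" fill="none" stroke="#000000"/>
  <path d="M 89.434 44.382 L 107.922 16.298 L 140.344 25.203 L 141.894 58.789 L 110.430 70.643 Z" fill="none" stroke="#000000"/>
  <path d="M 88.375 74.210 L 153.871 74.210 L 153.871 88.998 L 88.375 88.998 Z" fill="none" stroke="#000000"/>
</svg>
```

(bCNC post)
(Date: synthetic)
G21
G90
G0 X85.319 Y44.956
M4 S192
G1 X123.183 Y88.776 F2943
M5
G0 X65.605 Y85.610
M4 S192
G1 X125.472 Y65.514 F2943
G1 X10.982 Y109.690
G1 X80.618 Y91.411
G1 X123.716 Y18.696
G1 X18.921 Y15.053
M5
G0 X18.483 Y67.377
M4 S192
G1 X42.769 Y98.708 F2943
G1 X157.093 Y59.577
G1 X90.064 Y105.366
G1 X10.220 Y115.381
G1 X51.030 Y111.866
M5
G0 X89.434 Y98.475
M4 S192
G1 X107.922 Y126.559 F2943
G1 X140.344 Y117.654
G1 X141.894 Y84.068
G1 X110.430 Y72.214
G1 X89.434 Y98.475
M5
G0 X88.375 Y68.647
M4 S192
G1 X153.871 Y68.647 F2943
G1 X153.871 Y53.859
G1 X88.375 Y53.859
G1 X88.375 Y68.647
M5
G0 X0.000 Y0.000

Since the viewBox matches the mm dimensions, user units are millimetres directly. The only transform is the Y-flip y_m = 142.857 − y_svg.

Shape 1 is a line segment drawn with `<path>`. Its stroke #000000 means engrave at S192, F2943. After flipping Y the toolpath is (85.319,44.956) → (123.183,88.776).

Shape 2 is a open polyline drawn with `<polyline>`. Its stroke #000000 means engrave at S192, F2943. After flipping Y the toolpath is (65.605,85.610) → (125.472,65.514) → (10.982,109.690) → (80.618,91.411) → (123.716,18.696) → (18.921,15.053).

Shape 3 is a open polyline drawn with `<polyline>`. Its stroke #000000 means engrave at S192, F2943. After flipping Y the toolpath is (18.483,67.377) → (42.769,98.708) → (157.093,59.577) → (90.064,105.366) → (10.220,115.381) → (51.030,111.866).

Shape 4 is a regular polygon drawn with `<path>`. Its stroke #000000 means engrave at S192, F2943. After flipping Y the toolpath is (89.434,98.475) → (107.922,126.559) → (140.344,117.654) → (141.894,84.068) → (110.430,72.214) → (89.434,98.475), returning to the start.

Shape 5 is a rectangle drawn with `<path>`. Its stroke #000000 means engrave at S192, F2943. After flipping Y the toolpath is (88.375,68.647) → (153.871,68.647) → (153.871,53.859) → (88.375,53.859) → (88.375,68.647), returning to the start.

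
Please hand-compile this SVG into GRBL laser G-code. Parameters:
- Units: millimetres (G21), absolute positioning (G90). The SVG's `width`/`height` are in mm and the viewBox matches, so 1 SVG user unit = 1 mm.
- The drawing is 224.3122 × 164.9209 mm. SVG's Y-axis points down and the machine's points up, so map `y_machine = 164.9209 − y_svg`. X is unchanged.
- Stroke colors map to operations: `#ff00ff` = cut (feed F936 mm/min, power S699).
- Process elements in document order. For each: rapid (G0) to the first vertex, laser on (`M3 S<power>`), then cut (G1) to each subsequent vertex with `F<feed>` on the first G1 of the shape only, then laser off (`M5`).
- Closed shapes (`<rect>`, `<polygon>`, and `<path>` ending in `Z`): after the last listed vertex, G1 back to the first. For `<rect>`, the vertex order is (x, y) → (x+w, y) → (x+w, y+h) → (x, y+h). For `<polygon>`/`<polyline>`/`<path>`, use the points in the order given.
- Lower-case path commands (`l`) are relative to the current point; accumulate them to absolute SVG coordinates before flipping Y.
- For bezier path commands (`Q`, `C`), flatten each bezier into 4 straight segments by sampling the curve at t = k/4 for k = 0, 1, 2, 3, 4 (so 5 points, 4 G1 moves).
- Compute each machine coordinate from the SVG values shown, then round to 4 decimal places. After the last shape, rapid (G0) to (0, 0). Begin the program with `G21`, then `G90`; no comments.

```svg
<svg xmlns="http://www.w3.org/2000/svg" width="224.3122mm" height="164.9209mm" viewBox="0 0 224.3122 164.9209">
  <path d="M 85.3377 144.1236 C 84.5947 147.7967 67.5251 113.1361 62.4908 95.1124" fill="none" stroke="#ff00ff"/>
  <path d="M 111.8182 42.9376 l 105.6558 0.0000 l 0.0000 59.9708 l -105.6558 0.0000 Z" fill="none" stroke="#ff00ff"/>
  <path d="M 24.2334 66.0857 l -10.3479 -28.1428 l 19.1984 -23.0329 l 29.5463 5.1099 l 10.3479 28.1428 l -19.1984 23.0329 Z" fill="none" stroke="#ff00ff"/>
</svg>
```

viewBox `0 0 224.3122 164.9209` with mm width/height → 1 unit = 1 mm. Flip: y_m = 164.9209 − y_svg.

**Shape 1** — `<path>` cubic bezier, stroke `#ff00ff` → cut (S699, F936). Control points (SVG): P0=(85.3377,144.1236), P1=(84.5947,147.7967), P2=(67.5251,113.1361), P3=(62.4908,95.1124); sampled at t=k/4. Machine vertices: (85.3377,20.7973) → (82.1624,24.3711) → (75.5235,37.1666) → (68.0800,54.0302) → (62.4908,69.8085). Open path.

**Shape 2** — `<path>` rectangle, stroke `#ff00ff` → cut (S699, F936). Machine vertices: (111.8182,121.9833) → (217.4740,121.9833) → (217.4740,62.0125) → (111.8182,62.0125) → (111.8182,121.9833). Closed: final G1 returns to the first vertex.

**Shape 3** — `<path>` regular polygon, stroke `#ff00ff` → cut (S699, F936). Machine vertices: (24.2334,98.8352) → (13.8855,126.9780) → (33.0839,150.0109) → (62.6302,144.9010) → (72.9781,116.7582) → (53.7797,93.7253) → (24.2334,98.8352). Closed: final G1 returns to the first vertex.

G21
G90
G0 X85.3377 Y20.7973
M3 S699
G1 X82.1624 Y24.3711 F936
G1 X75.5235 Y37.1666
G1 X68.0800 Y54.0302
G1 X62.4908 Y69.8085
M5
G0 X111.8182 Y121.9833
M3 S699
G1 X217.4740 Y121.9833 F936
G1 X217.4740 Y62.0125
G1 X111.8182 Y62.0125
G1 X111.8182 Y121.9833
M5
G0 X24.2334 Y98.8352
M3 S699
G1 X13.8855 Y126.9780 F936
G1 X33.0839 Y150.0109
G1 X62.6302 Y144.9010
G1 X72.9781 Y116.7582
G1 X53.7797 Y93.7253
G1 X24.2334 Y98.8352
M5
G0 X0.0000 Y0.0000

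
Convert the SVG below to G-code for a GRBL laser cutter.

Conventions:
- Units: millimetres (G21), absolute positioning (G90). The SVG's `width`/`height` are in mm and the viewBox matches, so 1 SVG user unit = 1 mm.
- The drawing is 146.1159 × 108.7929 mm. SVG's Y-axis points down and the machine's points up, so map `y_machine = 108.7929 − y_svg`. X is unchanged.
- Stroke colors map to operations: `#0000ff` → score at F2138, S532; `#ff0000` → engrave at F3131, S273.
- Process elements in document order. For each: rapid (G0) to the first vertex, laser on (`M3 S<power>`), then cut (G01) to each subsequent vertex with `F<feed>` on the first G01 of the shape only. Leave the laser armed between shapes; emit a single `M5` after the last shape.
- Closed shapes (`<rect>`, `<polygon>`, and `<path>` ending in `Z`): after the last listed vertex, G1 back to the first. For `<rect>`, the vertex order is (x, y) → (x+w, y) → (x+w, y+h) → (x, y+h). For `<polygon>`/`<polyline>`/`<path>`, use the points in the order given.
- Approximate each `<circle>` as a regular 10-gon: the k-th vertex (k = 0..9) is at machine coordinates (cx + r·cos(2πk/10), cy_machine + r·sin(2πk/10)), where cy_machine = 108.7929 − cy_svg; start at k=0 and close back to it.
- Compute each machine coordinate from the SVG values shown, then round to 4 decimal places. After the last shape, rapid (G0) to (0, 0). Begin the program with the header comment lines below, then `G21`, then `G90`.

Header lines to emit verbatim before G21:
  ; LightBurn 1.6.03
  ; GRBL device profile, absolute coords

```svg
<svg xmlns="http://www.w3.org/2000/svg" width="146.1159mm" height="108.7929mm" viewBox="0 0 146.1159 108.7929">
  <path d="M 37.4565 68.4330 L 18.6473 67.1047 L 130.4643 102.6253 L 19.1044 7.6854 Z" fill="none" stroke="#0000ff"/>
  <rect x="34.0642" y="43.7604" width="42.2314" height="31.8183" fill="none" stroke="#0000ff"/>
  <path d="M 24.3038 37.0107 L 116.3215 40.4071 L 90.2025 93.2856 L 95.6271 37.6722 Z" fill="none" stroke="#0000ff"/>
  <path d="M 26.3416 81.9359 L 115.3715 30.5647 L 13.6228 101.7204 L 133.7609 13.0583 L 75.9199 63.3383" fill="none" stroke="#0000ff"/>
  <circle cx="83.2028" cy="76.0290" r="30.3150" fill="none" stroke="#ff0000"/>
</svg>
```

Since the viewBox matches the mm dimensions, user units are millimetres directly. The only transform is the Y-flip y_m = 108.7929 − y_svg.

Shape 1 is a closed polygon drawn with `<path>`. Its stroke #0000ff means score at S532, F2138. After flipping Y the toolpath is (37.4565,40.3599) → (18.6473,41.6882) → (130.4643,6.1676) → (19.1044,101.1075) → (37.4565,40.3599), returning to the start.

Shape 2 is a rectangle drawn with `<rect>`. Its stroke #0000ff means score at S532, F2138. After flipping Y the toolpath is (34.0642,65.0325) → (76.2956,65.0325) → (76.2956,33.2142) → (34.0642,33.2142) → (34.0642,65.0325), returning to the start.

Shape 3 is a closed polygon drawn with `<path>`. Its stroke #0000ff means score at S532, F2138. After flipping Y the toolpath is (24.3038,71.7822) → (116.3215,68.3858) → (90.2025,15.5073) → (95.6271,71.1207) → (24.3038,71.7822), returning to the start.

Shape 4 is a open polyline drawn with `<path>`. Its stroke #0000ff means score at S532, F2138. After flipping Y the toolpath is (26.3416,26.8570) → (115.3715,78.2282) → (13.6228,7.0725) → (133.7609,95.7346) → (75.9199,45.4546).

Shape 5 is a circle drawn with `<circle>`. Its stroke #ff0000 means engrave at S273, F3131. After flipping Y the toolpath is (113.5178,32.7639) → (107.7282,50.5826) → (92.5707,61.5952) → (73.8349,61.5952) → (58.6774,50.5826) → (52.8878,32.7639) → (58.6774,14.9452) → (73.8349,3.9326) → (92.5707,3.9326) → (107.7282,14.9452) → (113.5178,32.7639), returning to the start.

; LightBurn 1.6.03
; GRBL device profile, absolute coords
G21
G90
G0 X37.4565 Y40.3599
M3 S532
G01 X18.6473 Y41.6882 F2138
G01 X130.4643 Y6.1676
G01 X19.1044 Y101.1075
G01 X37.4565 Y40.3599
G0 X34.0642 Y65.0325
M3 S532
G01 X76.2956 Y65.0325 F2138
G01 X76.2956 Y33.2142
G01 X34.0642 Y33.2142
G01 X34.0642 Y65.0325
G0 X24.3038 Y71.7822
M3 S532
G01 X116.3215 Y68.3858 F2138
G01 X90.2025 Y15.5073
G01 X95.6271 Y71.1207
G01 X24.3038 Y71.7822
G0 X26.3416 Y26.8570
M3 S532
G01 X115.3715 Y78.2282 F2138
G01 X13.6228 Y7.0725
G01 X133.7609 Y95.7346
G01 X75.9199 Y45.4546
G0 X113.5178 Y32.7639
M3 S273
G01 X107.7282 Y50.5826 F3131
G01 X92.5707 Y61.5952
G01 X73.8349 Y61.5952
G01 X58.6774 Y50.5826
G01 X52.8878 Y32.7639
G01 X58.6774 Y14.9452
G01 X73.8349 Y3.9326
G01 X92.5707 Y3.9326
G01 X107.7282 Y14.9452
G01 X113.5178 Y32.7639
M5
G0 X0.0000 Y0.0000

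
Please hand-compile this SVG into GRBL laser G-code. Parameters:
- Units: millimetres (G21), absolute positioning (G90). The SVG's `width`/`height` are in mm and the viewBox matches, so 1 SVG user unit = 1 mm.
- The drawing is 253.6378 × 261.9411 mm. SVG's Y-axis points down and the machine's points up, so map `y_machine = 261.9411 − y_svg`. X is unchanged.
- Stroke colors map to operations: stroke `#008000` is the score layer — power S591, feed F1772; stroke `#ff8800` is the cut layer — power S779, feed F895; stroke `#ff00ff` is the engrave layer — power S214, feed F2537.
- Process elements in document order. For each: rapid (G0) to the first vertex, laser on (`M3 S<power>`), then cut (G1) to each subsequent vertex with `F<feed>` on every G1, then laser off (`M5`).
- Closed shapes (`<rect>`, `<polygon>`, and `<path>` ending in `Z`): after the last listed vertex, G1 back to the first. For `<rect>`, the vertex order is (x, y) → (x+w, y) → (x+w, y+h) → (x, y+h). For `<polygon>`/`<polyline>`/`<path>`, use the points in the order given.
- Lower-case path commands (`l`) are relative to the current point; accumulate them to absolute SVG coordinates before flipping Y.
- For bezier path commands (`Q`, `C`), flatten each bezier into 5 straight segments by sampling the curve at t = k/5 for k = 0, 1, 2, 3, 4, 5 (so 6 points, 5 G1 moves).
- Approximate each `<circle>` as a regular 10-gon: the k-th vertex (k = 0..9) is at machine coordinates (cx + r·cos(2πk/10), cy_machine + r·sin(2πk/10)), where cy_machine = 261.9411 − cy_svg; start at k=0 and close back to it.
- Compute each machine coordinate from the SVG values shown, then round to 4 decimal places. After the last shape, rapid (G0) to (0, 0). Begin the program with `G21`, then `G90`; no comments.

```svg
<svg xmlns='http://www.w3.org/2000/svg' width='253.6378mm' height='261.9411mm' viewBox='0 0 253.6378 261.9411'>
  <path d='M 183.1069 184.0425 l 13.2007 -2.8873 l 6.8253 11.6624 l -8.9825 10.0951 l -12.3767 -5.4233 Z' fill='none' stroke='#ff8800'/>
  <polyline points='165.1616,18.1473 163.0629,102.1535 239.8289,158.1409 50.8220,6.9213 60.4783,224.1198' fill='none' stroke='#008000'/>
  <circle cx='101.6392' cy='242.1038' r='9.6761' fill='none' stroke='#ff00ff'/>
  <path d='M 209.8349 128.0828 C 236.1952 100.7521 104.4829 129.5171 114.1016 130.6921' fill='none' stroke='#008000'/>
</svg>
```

G21
G90
G0 X183.1069 Y77.8986
M3 S779
G1 X196.3076 Y80.7859 F895
G1 X203.1329 Y69.1235 F895
G1 X194.1504 Y59.0284 F895
G1 X181.7737 Y64.4517 F895
G1 X183.1069 Y77.8986 F895
M5
G0 X165.1616 Y243.7938
M3 S591
G1 X163.0629 Y159.7876 F1772
G1 X239.8289 Y103.8002 F1772
G1 X50.8220 Y255.0198 F1772
G1 X60.4783 Y37.8213 F1772
M5
G0 X111.3153 Y19.8373
M3 S214
G1 X109.4673 Y25.5248 F2537
G1 X104.6293 Y29.0398 F2537
G1 X98.6491 Y29.0398 F2537
G1 X93.8111 Y25.5248 F2537
G1 X91.9631 Y19.8373 F2537
G1 X93.8111 Y14.1498 F2537
G1 X98.6491 Y10.6348 F2537
G1 X104.6293 Y10.6348 F2537
G1 X109.4673 Y14.1498 F2537
G1 X111.3153 Y19.8373 F2537
M5
G0 X209.8349 Y133.8583
M3 S591
G1 X209.0776 Y144.1947 F1772
G1 X184.7542 Y145.0851 F1772
G1 X151.2362 Y140.5463 F1772
G1 X122.8949 Y134.5953 F1772
G1 X114.1016 Y131.2490 F1772
M5
G0 X0.0000 Y0.0000

Since the viewBox matches the mm dimensions, user units are millimetres directly. The only transform is the Y-flip y_m = 261.9411 − y_svg.

Shape 1 is a regular polygon drawn with `<path>`. Its stroke #ff8800 means cut at S779, F895. After flipping Y the toolpath is (183.1069,77.8986) → (196.3076,80.7859) → (203.1329,69.1235) → (194.1504,59.0284) → (181.7737,64.4517) → (183.1069,77.8986), returning to the start.

Shape 2 is a open polyline drawn with `<polyline>`. Its stroke #008000 means score at S591, F1772. After flipping Y the toolpath is (165.1616,243.7938) → (163.0629,159.7876) → (239.8289,103.8002) → (50.8220,255.0198) → (60.4783,37.8213).

Shape 3 is a circle drawn with `<circle>`. Its stroke #ff00ff means engrave at S214, F2537. After flipping Y the toolpath is (111.3153,19.8373) → (109.4673,25.5248) → (104.6293,29.0398) → (98.6491,29.0398) → (93.8111,25.5248) → (91.9631,19.8373) → (93.8111,14.1498) → (98.6491,10.6348) → (104.6293,10.6348) → (109.4673,14.1498) → (111.3153,19.8373), returning to the start.

Shape 4 is a cubic bezier drawn with `<path>`. Its stroke #008000 means score at S591, F1772. After flipping Y the toolpath is (209.8349,133.8583) → (209.0776,144.1947) → (184.7542,145.0851) → (151.2362,140.5463) → (122.8949,134.5953) → (114.1016,131.2490).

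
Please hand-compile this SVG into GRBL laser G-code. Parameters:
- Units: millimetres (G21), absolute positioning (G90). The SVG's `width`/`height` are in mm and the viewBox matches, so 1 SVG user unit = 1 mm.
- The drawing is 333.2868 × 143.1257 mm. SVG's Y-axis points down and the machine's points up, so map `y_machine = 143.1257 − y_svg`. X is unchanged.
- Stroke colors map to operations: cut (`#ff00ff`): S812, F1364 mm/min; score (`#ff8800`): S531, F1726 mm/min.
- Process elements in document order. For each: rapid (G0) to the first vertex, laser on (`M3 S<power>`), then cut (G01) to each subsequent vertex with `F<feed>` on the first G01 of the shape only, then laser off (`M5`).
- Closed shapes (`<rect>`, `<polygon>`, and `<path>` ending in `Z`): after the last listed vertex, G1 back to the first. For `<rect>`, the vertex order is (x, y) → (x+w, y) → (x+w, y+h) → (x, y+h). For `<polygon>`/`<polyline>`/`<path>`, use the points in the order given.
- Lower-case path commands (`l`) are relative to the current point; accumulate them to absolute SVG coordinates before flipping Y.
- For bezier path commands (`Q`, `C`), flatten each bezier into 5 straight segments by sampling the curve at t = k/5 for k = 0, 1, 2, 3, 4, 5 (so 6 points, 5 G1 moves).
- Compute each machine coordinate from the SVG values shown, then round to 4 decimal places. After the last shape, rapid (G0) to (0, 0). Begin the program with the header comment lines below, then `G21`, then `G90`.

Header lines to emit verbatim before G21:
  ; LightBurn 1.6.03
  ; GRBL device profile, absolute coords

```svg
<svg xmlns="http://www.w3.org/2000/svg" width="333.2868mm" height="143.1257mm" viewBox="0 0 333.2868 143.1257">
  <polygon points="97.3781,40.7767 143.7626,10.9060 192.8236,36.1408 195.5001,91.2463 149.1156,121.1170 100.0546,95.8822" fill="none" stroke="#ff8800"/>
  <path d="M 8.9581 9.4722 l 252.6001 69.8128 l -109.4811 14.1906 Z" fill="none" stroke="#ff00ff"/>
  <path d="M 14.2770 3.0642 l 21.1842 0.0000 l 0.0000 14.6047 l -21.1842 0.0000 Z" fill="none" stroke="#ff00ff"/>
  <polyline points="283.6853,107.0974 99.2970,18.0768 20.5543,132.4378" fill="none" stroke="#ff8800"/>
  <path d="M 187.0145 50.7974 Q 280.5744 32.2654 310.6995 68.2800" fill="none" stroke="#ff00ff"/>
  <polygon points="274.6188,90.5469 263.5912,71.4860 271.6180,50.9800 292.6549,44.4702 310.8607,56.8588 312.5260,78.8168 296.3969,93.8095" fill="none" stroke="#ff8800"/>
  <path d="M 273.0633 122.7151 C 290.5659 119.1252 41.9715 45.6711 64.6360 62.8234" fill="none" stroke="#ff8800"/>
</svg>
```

; LightBurn 1.6.03
; GRBL device profile, absolute coords
G21
G90
G0 X97.3781 Y102.3490
M3 S531
G01 X143.7626 Y132.2197 F1726
G01 X192.8236 Y106.9849
G01 X195.5001 Y51.8794
G01 X149.1156 Y22.0087
G01 X100.0546 Y47.2435
G01 X97.3781 Y102.3490
M5
G0 X8.9581 Y133.6535
M3 S812
G01 X261.5582 Y63.8407 F1364
G01 X152.0771 Y49.6501
G01 X8.9581 Y133.6535
M5
G0 X14.2770 Y140.0615
M3 S812
G01 X35.4612 Y140.0615 F1364
G01 X35.4612 Y125.4568
G01 X14.2770 Y125.4568
G01 X14.2770 Y140.0615
M5
G0 X283.6853 Y36.0283
M3 S531
G01 X99.2970 Y125.0489 F1726
G01 X20.5543 Y10.6879
M5
G0 X187.0145 Y92.3283
M3 S812
G01 X221.9011 Y97.5592 F1364
G01 X251.7129 Y98.4264
G01 X276.4499 Y94.9299
G01 X296.1121 Y87.0697
G01 X310.6995 Y74.8457
M5
G0 X274.6188 Y52.5788
M3 S531
G01 X263.5912 Y71.6397 F1726
G01 X271.6180 Y92.1457
G01 X292.6549 Y98.6555
G01 X310.8607 Y86.2669
G01 X312.5260 Y64.3089
G01 X296.3969 Y49.3162
G01 X274.6188 Y52.5788
M5
G0 X273.0633 Y20.4106
M3 S531
G01 X255.9321 Y29.6645 F1726
G01 X200.7306 Y47.9832
G01 X133.2521 Y67.6641
G01 X79.2895 Y81.0047
G01 X64.6360 Y80.3023
M5
G0 X0.0000 Y0.0000

1 u = 1 mm; y_m = 143.1257 − y.

[1] `<polygon>` regular polygon, #ff8800→score S531 F1726: (97.3781,102.3490) → (143.7626,132.2197) → (192.8236,106.9849) → (195.5001,51.8794) → (149.1156,22.0087) → (100.0546,47.2435) → (97.3781,102.3490) (closed)

[2] `<path>` closed polygon, #ff00ff→cut S812 F1364: (8.9581,133.6535) → (261.5582,63.8407) → (152.0771,49.6501) → (8.9581,133.6535) (closed)

[3] `<path>` rectangle, #ff00ff→cut S812 F1364: (14.2770,140.0615) → (35.4612,140.0615) → (35.4612,125.4568) → (14.2770,125.4568) → (14.2770,140.0615) (closed)

[4] `<polyline>` open polyline, #ff8800→score S531 F1726: (283.6853,36.0283) → (99.2970,125.0489) → (20.5543,10.6879)

[5] `<path>` quadratic bezier, #ff00ff→cut S812 F1364: (187.0145,92.3283) → (221.9011,97.5592) → (251.7129,98.4264) → (276.4499,94.9299) → (296.1121,87.0697) → (310.6995,74.8457)

[6] `<polygon>` regular polygon, #ff8800→score S531 F1726: (274.6188,52.5788) → (263.5912,71.6397) → (271.6180,92.1457) → (292.6549,98.6555) → (310.8607,86.2669) → (312.5260,64.3089) → (296.3969,49.3162) → (274.6188,52.5788) (closed)

[7] `<path>` cubic bezier, #ff8800→score S531 F1726: (273.0633,20.4106) → (255.9321,29.6645) → (200.7306,47.9832) → (133.2521,67.6641) → (79.2895,81.0047) → (64.6360,80.3023)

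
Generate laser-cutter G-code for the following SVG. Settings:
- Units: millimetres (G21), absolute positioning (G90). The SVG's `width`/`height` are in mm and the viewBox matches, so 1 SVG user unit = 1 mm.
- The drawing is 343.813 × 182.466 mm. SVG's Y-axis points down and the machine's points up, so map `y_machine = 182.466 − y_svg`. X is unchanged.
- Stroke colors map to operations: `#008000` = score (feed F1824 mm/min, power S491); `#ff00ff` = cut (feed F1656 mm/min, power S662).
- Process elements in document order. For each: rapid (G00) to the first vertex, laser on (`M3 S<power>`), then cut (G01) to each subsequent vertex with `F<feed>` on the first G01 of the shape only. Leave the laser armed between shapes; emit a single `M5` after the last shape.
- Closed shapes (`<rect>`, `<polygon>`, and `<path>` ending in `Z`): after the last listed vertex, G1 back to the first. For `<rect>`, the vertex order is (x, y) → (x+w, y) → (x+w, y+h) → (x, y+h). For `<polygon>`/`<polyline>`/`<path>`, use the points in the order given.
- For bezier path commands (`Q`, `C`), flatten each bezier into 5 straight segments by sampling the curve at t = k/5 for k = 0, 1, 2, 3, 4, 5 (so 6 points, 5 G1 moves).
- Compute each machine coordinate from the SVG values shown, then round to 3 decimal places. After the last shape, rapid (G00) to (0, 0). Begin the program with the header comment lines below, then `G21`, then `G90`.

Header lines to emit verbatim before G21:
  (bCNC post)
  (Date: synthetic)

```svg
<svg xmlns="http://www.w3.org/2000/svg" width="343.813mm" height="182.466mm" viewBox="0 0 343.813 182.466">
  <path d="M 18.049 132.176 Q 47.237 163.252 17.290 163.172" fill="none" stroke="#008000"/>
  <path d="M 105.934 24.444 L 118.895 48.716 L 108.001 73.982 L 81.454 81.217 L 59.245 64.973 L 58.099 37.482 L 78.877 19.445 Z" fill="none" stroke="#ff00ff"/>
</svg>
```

(bCNC post)
(Date: synthetic)
G21
G90
G00 X18.049 Y50.290
M3 S491
G01 X27.359 Y39.106 F1824
G01 X31.938 Y30.414
G01 X31.786 Y24.215
G01 X26.903 Y20.508
G01 X17.290 Y19.294
G00 X105.934 Y158.022
M3 S662
G01 X118.895 Y133.750 F1656
G01 X108.001 Y108.484
G01 X81.454 Y101.249
G01 X59.245 Y117.493
G01 X58.099 Y144.984
G01 X78.877 Y163.021
G01 X105.934 Y158.022
M5
G00 X0.000 Y0.000

1 u = 1 mm; y_m = 182.466 − y.

[1] `<path>` quadratic bezier, #008000→score S491 F1824: (18.049,50.290) → (27.359,39.106) → (31.938,30.414) → (31.786,24.215) → (26.903,20.508) → (17.290,19.294)

[2] `<path>` regular polygon, #ff00ff→cut S662 F1656: (105.934,158.022) → (118.895,133.750) → (108.001,108.484) → (81.454,101.249) → (59.245,117.493) → (58.099,144.984) → (78.877,163.021) → (105.934,158.022) (closed)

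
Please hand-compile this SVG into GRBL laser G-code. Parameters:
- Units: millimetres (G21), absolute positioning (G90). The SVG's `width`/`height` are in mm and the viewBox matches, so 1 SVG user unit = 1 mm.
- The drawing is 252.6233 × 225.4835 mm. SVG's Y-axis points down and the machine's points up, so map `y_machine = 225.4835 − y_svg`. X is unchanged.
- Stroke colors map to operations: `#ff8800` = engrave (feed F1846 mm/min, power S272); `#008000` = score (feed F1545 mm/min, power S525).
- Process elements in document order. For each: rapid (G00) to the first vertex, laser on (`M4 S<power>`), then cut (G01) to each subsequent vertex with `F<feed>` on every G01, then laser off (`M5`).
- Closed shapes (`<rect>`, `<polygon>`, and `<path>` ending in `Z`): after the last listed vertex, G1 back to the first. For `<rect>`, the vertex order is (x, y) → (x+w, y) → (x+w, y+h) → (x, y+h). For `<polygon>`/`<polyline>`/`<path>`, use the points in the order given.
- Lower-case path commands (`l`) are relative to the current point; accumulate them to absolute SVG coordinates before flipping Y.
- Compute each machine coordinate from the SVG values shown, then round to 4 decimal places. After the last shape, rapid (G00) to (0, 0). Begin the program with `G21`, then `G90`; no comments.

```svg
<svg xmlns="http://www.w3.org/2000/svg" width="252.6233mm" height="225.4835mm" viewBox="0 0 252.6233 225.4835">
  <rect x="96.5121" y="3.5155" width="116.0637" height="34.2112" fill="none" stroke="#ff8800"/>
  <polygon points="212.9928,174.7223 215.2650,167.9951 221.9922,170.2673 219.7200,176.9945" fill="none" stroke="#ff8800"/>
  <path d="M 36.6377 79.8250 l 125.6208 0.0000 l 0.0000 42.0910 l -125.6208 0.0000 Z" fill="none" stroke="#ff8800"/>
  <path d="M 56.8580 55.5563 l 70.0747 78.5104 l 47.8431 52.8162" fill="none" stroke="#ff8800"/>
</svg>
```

1 u = 1 mm; y_m = 225.4835 − y.

[1] `<rect>` rectangle, #ff8800→engrave S272 F1846: (96.5121,221.9680) → (212.5758,221.9680) → (212.5758,187.7568) → (96.5121,187.7568) → (96.5121,221.9680) (closed)

[2] `<polygon>` regular polygon, #ff8800→engrave S272 F1846: (212.9928,50.7612) → (215.2650,57.4884) → (221.9922,55.2162) → (219.7200,48.4890) → (212.9928,50.7612) (closed)

[3] `<path>` rectangle, #ff8800→engrave S272 F1846: (36.6377,145.6585) → (162.2585,145.6585) → (162.2585,103.5675) → (36.6377,103.5675) → (36.6377,145.6585) (closed)

[4] `<path>` open polyline, #ff8800→engrave S272 F1846: (56.8580,169.9272) → (126.9327,91.4168) → (174.7758,38.6006)

G21
G90
G00 X96.5121 Y221.9680
M4 S272
G01 X212.5758 Y221.9680 F1846
G01 X212.5758 Y187.7568 F1846
G01 X96.5121 Y187.7568 F1846
G01 X96.5121 Y221.9680 F1846
M5
G00 X212.9928 Y50.7612
M4 S272
G01 X215.2650 Y57.4884 F1846
G01 X221.9922 Y55.2162 F1846
G01 X219.7200 Y48.4890 F1846
G01 X212.9928 Y50.7612 F1846
M5
G00 X36.6377 Y145.6585
M4 S272
G01 X162.2585 Y145.6585 F1846
G01 X162.2585 Y103.5675 F1846
G01 X36.6377 Y103.5675 F1846
G01 X36.6377 Y145.6585 F1846
M5
G00 X56.8580 Y169.9272
M4 S272
G01 X126.9327 Y91.4168 F1846
G01 X174.7758 Y38.6006 F1846
M5
G00 X0.0000 Y0.0000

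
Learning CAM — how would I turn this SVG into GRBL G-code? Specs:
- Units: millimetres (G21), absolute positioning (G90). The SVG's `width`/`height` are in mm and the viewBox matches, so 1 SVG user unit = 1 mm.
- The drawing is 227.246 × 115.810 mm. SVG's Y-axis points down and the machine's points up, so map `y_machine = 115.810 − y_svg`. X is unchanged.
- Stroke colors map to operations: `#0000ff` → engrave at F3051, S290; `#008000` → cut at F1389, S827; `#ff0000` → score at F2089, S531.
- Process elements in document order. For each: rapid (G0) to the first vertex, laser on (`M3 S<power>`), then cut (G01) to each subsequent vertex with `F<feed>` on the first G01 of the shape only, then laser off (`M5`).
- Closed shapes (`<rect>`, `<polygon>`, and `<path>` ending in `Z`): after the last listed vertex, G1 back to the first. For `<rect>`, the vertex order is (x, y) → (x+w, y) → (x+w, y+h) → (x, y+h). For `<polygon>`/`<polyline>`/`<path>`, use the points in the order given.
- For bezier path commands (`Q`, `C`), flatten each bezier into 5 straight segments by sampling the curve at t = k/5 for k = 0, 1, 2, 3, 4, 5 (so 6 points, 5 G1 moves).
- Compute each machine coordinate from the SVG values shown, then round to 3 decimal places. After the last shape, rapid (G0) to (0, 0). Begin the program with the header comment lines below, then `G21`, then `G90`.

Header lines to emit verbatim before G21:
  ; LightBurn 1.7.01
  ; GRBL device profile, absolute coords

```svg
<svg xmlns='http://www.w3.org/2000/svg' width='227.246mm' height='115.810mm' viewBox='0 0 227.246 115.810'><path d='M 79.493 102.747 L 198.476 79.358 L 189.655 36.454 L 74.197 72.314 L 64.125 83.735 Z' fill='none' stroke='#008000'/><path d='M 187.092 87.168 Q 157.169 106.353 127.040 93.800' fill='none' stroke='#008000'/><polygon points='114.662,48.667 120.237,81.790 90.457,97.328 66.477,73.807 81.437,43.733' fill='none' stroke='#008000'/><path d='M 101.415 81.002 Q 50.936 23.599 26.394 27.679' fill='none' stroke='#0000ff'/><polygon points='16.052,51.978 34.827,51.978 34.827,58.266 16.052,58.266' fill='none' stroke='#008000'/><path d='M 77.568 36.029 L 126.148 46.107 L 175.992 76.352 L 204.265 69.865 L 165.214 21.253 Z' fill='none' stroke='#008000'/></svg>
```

; LightBurn 1.7.01
; GRBL device profile, absolute coords
G21
G90
G0 X79.493 Y13.063
M3 S827
G01 X198.476 Y36.452 F1389
G01 X189.655 Y79.356
G01 X74.197 Y43.496
G01 X64.125 Y32.075
G01 X79.493 Y13.063
M5
G0 X187.092 Y28.642
M3 S827
G01 X175.115 Y22.238 F1389
G01 X163.121 Y18.372
G01 X151.110 Y17.046
G01 X139.083 Y18.258
G01 X127.040 Y22.010
M5
G0 X114.662 Y67.143
M3 S827
G01 X120.237 Y34.020 F1389
G01 X90.457 Y18.482
G01 X66.477 Y42.003
G01 X81.437 Y72.077
G01 X114.662 Y67.143
M5
G0 X101.415 Y34.808
M3 S290
G01 X82.261 Y55.310 F3051
G01 X65.182 Y70.893
G01 X50.178 Y81.558
G01 X37.248 Y87.304
G01 X26.394 Y88.131
M5
G0 X16.052 Y63.832
M3 S827
G01 X34.827 Y63.832 F1389
G01 X34.827 Y57.544
G01 X16.052 Y57.544
G01 X16.052 Y63.832
M5
G0 X77.568 Y79.781
M3 S827
G01 X126.148 Y69.703 F1389
G01 X175.992 Y39.458
G01 X204.265 Y45.945
G01 X165.214 Y94.557
G01 X77.568 Y79.781
M5
G0 X0.000 Y0.000

Since the viewBox matches the mm dimensions, user units are millimetres directly. The only transform is the Y-flip y_m = 115.810 − y_svg.

Shape 1 is a closed polygon drawn with `<path>`. Its stroke #008000 means cut at S827, F1389. After flipping Y the toolpath is (79.493,13.063) → (198.476,36.452) → (189.655,79.356) → (74.197,43.496) → (64.125,32.075) → (79.493,13.063), returning to the start.

Shape 2 is a quadratic bezier drawn with `<path>`. Its stroke #008000 means cut at S827, F1389. After flipping Y the toolpath is (187.092,28.642) → (175.115,22.238) → (163.121,18.372) → (151.110,17.046) → (139.083,18.258) → (127.040,22.010).

Shape 3 is a regular polygon drawn with `<polygon>`. Its stroke #008000 means cut at S827, F1389. After flipping Y the toolpath is (114.662,67.143) → (120.237,34.020) → (90.457,18.482) → (66.477,42.003) → (81.437,72.077) → (114.662,67.143), returning to the start.

Shape 4 is a quadratic bezier drawn with `<path>`. Its stroke #0000ff means engrave at S290, F3051. After flipping Y the toolpath is (101.415,34.808) → (82.261,55.310) → (65.182,70.893) → (50.178,81.558) → (37.248,87.304) → (26.394,88.131).

Shape 5 is a rectangle drawn with `<polygon>`. Its stroke #008000 means cut at S827, F1389. After flipping Y the toolpath is (16.052,63.832) → (34.827,63.832) → (34.827,57.544) → (16.052,57.544) → (16.052,63.832), returning to the start.

Shape 6 is a closed polygon drawn with `<path>`. Its stroke #008000 means cut at S827, F1389. After flipping Y the toolpath is (77.568,79.781) → (126.148,69.703) → (175.992,39.458) → (204.265,45.945) → (165.214,94.557) → (77.568,79.781), returning to the start.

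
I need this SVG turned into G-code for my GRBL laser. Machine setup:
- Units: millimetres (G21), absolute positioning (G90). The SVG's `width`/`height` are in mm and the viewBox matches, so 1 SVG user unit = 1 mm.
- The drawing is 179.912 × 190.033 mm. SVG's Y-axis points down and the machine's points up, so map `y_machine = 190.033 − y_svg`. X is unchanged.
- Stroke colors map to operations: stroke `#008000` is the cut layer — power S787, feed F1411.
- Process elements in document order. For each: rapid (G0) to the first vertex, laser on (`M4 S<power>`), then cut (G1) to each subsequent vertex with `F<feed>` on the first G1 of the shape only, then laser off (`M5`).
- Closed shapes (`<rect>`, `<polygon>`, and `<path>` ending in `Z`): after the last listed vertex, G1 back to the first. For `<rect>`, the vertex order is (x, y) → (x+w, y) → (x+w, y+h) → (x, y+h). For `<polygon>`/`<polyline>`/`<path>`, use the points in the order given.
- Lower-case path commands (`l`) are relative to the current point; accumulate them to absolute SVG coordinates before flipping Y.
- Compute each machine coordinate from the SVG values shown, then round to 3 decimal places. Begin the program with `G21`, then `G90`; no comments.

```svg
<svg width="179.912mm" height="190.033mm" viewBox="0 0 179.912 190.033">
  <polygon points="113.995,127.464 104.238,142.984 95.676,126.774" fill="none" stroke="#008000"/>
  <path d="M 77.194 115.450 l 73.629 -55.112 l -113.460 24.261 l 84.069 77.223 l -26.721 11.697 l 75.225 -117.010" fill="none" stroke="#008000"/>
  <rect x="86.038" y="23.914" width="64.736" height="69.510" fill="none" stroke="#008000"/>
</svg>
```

Since the viewBox matches the mm dimensions, user units are millimetres directly. The only transform is the Y-flip y_m = 190.033 − y_svg.

Shape 1 is a regular polygon drawn with `<polygon>`. Its stroke #008000 means cut at S787, F1411. After flipping Y the toolpath is (113.995,62.569) → (104.238,47.049) → (95.676,63.259) → (113.995,62.569), returning to the start.

Shape 2 is a open polyline drawn with `<path>`. Its stroke #008000 means cut at S787, F1411. After flipping Y the toolpath is (77.194,74.583) → (150.823,129.695) → (37.363,105.434) → (121.432,28.211) → (94.711,16.514) → (169.936,133.524).

Shape 3 is a rectangle drawn with `<rect>`. Its stroke #008000 means cut at S787, F1411. After flipping Y the toolpath is (86.038,166.119) → (150.774,166.119) → (150.774,96.609) → (86.038,96.609) → (86.038,166.119), returning to the start.

G21
G90
G0 X113.995 Y62.569
M4 S787
G1 X104.238 Y47.049 F1411
G1 X95.676 Y63.259
G1 X113.995 Y62.569
M5
G0 X77.194 Y74.583
M4 S787
G1 X150.823 Y129.695 F1411
G1 X37.363 Y105.434
G1 X121.432 Y28.211
G1 X94.711 Y16.514
G1 X169.936 Y133.524
M5
G0 X86.038 Y166.119
M4 S787
G1 X150.774 Y166.119 F1411
G1 X150.774 Y96.609
G1 X86.038 Y96.609
G1 X86.038 Y166.119
M5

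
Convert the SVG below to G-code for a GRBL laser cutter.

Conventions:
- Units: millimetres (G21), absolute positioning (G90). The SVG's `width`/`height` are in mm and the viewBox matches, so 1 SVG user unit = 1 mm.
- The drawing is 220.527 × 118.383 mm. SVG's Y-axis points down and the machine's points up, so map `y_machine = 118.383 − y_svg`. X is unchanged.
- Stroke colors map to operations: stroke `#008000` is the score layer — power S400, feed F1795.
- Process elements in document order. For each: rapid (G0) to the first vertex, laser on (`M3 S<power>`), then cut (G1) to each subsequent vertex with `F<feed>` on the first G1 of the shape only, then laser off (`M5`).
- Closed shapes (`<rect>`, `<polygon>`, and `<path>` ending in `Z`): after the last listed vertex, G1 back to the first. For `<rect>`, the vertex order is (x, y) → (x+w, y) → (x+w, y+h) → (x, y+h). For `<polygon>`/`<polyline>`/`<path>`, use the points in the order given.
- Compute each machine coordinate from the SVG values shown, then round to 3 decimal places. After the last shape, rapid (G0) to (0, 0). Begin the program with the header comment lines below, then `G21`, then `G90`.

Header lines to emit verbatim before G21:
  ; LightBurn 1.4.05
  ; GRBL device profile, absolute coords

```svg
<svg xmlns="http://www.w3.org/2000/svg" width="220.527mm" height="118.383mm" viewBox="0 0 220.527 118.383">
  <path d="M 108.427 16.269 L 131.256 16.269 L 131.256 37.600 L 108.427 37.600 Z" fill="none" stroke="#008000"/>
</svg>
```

; LightBurn 1.4.05
; GRBL device profile, absolute coords
G21
G90
G0 X108.427 Y102.114
M3 S400
G1 X131.256 Y102.114 F1795
G1 X131.256 Y80.783
G1 X108.427 Y80.783
G1 X108.427 Y102.114
M5
G0 X0.000 Y0.000

1 u = 1 mm; y_m = 118.383 − y.

[1] `<path>` rectangle, #008000→score S400 F1795: (108.427,102.114) → (131.256,102.114) → (131.256,80.783) → (108.427,80.783) → (108.427,102.114) (closed)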